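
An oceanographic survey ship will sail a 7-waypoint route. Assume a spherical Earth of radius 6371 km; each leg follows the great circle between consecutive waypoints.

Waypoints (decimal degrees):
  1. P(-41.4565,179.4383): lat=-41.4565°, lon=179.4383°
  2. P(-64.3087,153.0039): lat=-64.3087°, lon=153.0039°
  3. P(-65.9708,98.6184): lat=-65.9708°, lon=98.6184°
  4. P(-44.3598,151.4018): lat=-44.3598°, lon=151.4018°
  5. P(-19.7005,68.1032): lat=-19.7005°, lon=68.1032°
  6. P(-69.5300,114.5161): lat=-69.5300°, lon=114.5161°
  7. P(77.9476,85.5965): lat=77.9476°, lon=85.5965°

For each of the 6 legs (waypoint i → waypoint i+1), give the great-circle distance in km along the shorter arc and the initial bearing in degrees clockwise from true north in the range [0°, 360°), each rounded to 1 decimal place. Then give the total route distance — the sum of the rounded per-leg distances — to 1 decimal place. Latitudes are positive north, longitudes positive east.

Leg 1: dist=3050.6 km, bearing=204.8°
Leg 2: dist=2468.9 km, bearing=241.2°
Leg 3: dist=3941.5 km, bearing=79.0°
Leg 4: dist=7971.0 km, bearing=260.0°
Leg 5: dist=6351.9 km, bearing=162.4°
Leg 6: dist=16508.1 km, bearing=348.9°
Total: 40292.0 km

Leg 1: φ1=-0.7235524, φ2=-1.1223986, Δφ=-0.3988461, Δλ=-0.4613673 rad; a=sin²(Δφ/2)+cosφ1·cosφ2·sin²(Δλ/2)=0.0562305232; c=2·atan2(√a, √(1-a))=0.478820545; dist=6371·c=3050.566 ≈ 3050.6 km; running total=3050.6 km
Leg 1 bearing: y=sinΔλ·cosφ2=-0.19299235, x=cosφ1·sinφ2-sinφ1·cosφ2·cosΔλ=-0.41836415; θ=atan2(y, x)=-155.2360° <0 so +360° → 204.7640° ≈ 204.8°
Leg 2: φ1=-1.1223986, φ2=-1.1514077, Δφ=-0.0290091, Δλ=-0.9492060 rad; a=sin²(Δφ/2)+cosφ1·cosφ2·sin²(Δλ/2)=0.0370763736; c=2·atan2(√a, √(1-a))=0.387524840; dist=6371·c=2468.921 ≈ 2468.9 km; running total=5519.5 km
Leg 2 bearing: y=sinΔλ·cosφ2=-0.33103639, x=cosφ1·sinφ2-sinφ1·cosφ2·cosΔλ=-0.18226841; θ=atan2(y, x)=-118.8371° <0 so +360° → 241.1629° ≈ 241.2°
Leg 3: φ1=-1.1514077, φ2=-0.7742246, Δφ=0.3771831, Δλ=0.9212441 rad; a=sin²(Δφ/2)+cosφ1·cosφ2·sin²(Δλ/2)=0.0926709620; c=2·atan2(√a, √(1-a))=0.618656960; dist=6371·c=3941.463 ≈ 3941.5 km; running total=9461.0 km
Leg 3 bearing: y=sinΔλ·cosφ2=0.56936448, x=cosφ1·sinφ2-sinφ1·cosφ2·cosΔλ=0.11025565; θ=atan2(y, x)=79.0405° ≈ 79.0°
Leg 4: φ1=-0.7742246, φ2=-0.3438386, Δφ=0.4303860, Δλ=-1.4538348 rad; a=sin²(Δφ/2)+cosφ1·cosφ2·sin²(Δλ/2)=0.3428804787; c=2·atan2(√a, √(1-a))=1.251141341; dist=6371·c=7971.021 ≈ 7971.0 km; running total=17432.0 km
Leg 4 bearing: y=sinΔλ·cosφ2=-0.93503531, x=cosφ1·sinφ2-sinφ1·cosφ2·cosΔλ=-0.16420353; θ=atan2(y, x)=-99.9603° <0 so +360° → 260.0397° ≈ 260.0°
Leg 5: φ1=-0.3438386, φ2=-1.2135274, Δφ=-0.8696888, Δλ=0.8100579 rad; a=sin²(Δφ/2)+cosφ1·cosφ2·sin²(Δλ/2)=0.2285906080; c=2·atan2(√a, √(1-a))=0.997006548; dist=6371·c=6351.929 ≈ 6351.9 km; running total=23783.9 km
Leg 5 bearing: y=sinΔλ·cosφ2=0.25330943, x=cosφ1·sinφ2-sinφ1·cosφ2·cosΔλ=-0.80073847; θ=atan2(y, x)=162.4455° ≈ 162.4°
Leg 6: φ1=-1.2135274, φ2=1.3604423, Δφ=2.5739697, Δλ=-0.5047422 rad; a=sin²(Δφ/2)+cosφ1·cosφ2·sin²(Δλ/2)=0.9261436789; c=2·atan2(√a, √(1-a))=2.591139081; dist=6371·c=16508.147 ≈ 16508.1 km; running total=40292.0 km
Leg 6 bearing: y=sinΔλ·cosφ2=-0.10097487, x=cosφ1·sinφ2-sinφ1·cosφ2·cosΔλ=0.51323517; θ=atan2(y, x)=-11.1303° <0 so +360° → 348.8697° ≈ 348.9°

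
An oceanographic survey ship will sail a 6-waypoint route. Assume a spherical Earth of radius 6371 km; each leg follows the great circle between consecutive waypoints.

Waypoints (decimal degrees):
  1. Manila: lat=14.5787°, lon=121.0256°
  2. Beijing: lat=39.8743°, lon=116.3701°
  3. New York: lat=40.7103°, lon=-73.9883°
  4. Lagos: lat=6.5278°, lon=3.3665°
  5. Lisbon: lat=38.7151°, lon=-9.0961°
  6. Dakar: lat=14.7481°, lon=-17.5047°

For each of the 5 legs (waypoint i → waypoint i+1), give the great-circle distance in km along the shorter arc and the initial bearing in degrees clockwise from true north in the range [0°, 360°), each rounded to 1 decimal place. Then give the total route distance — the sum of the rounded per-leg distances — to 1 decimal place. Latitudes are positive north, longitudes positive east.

Leg 1: φ1=0.2544463, φ2=0.6959378, Δφ=0.4414915, Δλ=-0.0812538 rad; a=sin²(Δφ/2)+cosφ1·cosφ2·sin²(Δλ/2)=0.0491675736; c=2·atan2(√a, √(1-a))=0.447192188; dist=6371·c=2849.061 ≈ 2849.1 km; running total=2849.1 km
Leg 1 bearing: y=sinΔλ·cosφ2=-0.06228986, x=cosφ1·sinφ2-sinφ1·cosφ2·cosΔλ=0.42792577; θ=atan2(y, x)=-8.2819° <0 so +360° → 351.7181° ≈ 351.7°
Leg 2: φ1=0.6959378, φ2=0.7105288, Δφ=0.0145910, Δλ=-3.3223808 rad; a=sin²(Δφ/2)+cosφ1·cosφ2·sin²(Δλ/2)=0.5770550267; c=2·atan2(√a, √(1-a))=1.725523010; dist=6371·c=10993.307 ≈ 10993.3 km; running total=13842.4 km
Leg 2 bearing: y=sinΔλ·cosφ2=0.13629524, x=cosφ1·sinφ2-sinφ1·cosφ2·cosΔλ=0.97860804; θ=atan2(y, x)=7.9288° ≈ 7.9°
Leg 3: φ1=0.7105288, φ2=0.1139316, Δφ=-0.5965972, Δλ=1.3500960 rad; a=sin²(Δφ/2)+cosφ1·cosφ2·sin²(Δλ/2)=0.3804932450; c=2·atan2(√a, √(1-a))=1.329446539; dist=6371·c=8469.904 ≈ 8469.9 km; running total=22312.3 km
Leg 3 bearing: y=sinΔλ·cosφ2=0.96941843, x=cosφ1·sinφ2-sinφ1·cosφ2·cosΔλ=-0.05568162; θ=atan2(y, x)=93.2874° ≈ 93.3°
Leg 4: φ1=0.1139316, φ2=0.6757060, Δφ=0.5617744, Δλ=-0.2175134 rad; a=sin²(Δφ/2)+cosφ1·cosφ2·sin²(Δλ/2)=0.0859774394; c=2·atan2(√a, √(1-a))=0.595184410; dist=6371·c=3791.920 ≈ 3791.9 km; running total=26104.2 km
Leg 4 bearing: y=sinΔλ·cosφ2=-0.16838310, x=cosφ1·sinφ2-sinφ1·cosφ2·cosΔλ=0.53477884; θ=atan2(y, x)=-17.4774° <0 so +360° → 342.5226° ≈ 342.5°
Leg 5: φ1=0.6757060, φ2=0.2574029, Δφ=-0.4183031, Δλ=-0.1467578 rad; a=sin²(Δφ/2)+cosφ1·cosφ2·sin²(Δλ/2)=0.0471658222; c=2·atan2(√a, √(1-a))=0.437842891; dist=6371·c=2789.497 ≈ 2789.5 km; running total=28893.7 km
Leg 5 bearing: y=sinΔλ·cosφ2=-0.14141383, x=cosφ1·sinφ2-sinφ1·cosφ2·cosΔλ=-0.39970859; θ=atan2(y, x)=-160.5166° <0 so +360° → 199.4834° ≈ 199.5°

Leg 1: dist=2849.1 km, bearing=351.7°
Leg 2: dist=10993.3 km, bearing=7.9°
Leg 3: dist=8469.9 km, bearing=93.3°
Leg 4: dist=3791.9 km, bearing=342.5°
Leg 5: dist=2789.5 km, bearing=199.5°
Total: 28893.7 km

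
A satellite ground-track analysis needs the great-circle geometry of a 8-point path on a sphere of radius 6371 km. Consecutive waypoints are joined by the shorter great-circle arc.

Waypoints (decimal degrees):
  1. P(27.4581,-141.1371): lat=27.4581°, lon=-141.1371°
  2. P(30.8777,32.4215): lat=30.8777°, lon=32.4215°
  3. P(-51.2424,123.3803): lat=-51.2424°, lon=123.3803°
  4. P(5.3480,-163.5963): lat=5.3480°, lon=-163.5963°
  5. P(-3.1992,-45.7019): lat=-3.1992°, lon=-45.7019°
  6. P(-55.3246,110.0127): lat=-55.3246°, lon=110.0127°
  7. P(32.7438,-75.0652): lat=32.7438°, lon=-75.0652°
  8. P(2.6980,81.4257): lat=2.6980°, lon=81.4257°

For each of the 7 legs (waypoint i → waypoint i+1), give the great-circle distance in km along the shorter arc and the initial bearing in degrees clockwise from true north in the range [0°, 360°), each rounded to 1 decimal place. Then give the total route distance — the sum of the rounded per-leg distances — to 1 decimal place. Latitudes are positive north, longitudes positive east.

Leg 1: dist=13492.5 km, bearing=6.5°
Leg 2: dist=12693.3 km, bearing=136.7°
Leg 3: dist=9309.7 km, bearing=73.3°
Leg 4: dist=13126.9 km, bearing=90.8°
Leg 5: dist=13138.4 km, bearing=164.6°
Leg 6: dist=17473.2 km, bearing=169.0°
Leg 7: dist=15362.3 km, bearing=36.7°
Total: 94596.3 km

Leg 1: φ1=0.4792343, φ2=0.5389175, Δφ=0.0596833, Δλ=3.0291690 rad; a=sin²(Δφ/2)+cosφ1·cosφ2·sin²(Δλ/2)=0.7600660869; c=2·atan2(√a, √(1-a))=2.117802025; dist=6371·c=13492.517 ≈ 13492.5 km; running total=13492.5 km
Leg 1 bearing: y=sinΔλ·cosφ2=0.09628611, x=cosφ1·sinφ2-sinφ1·cosφ2·cosΔλ=0.84864098; θ=atan2(y, x)=6.4731° ≈ 6.5°
Leg 2: φ1=0.5389175, φ2=-0.8943486, Δφ=-1.4332661, Δλ=1.5875305 rad; a=sin²(Δφ/2)+cosφ1·cosφ2·sin²(Δλ/2)=0.7045952887; c=2·atan2(√a, √(1-a))=1.992363124; dist=6371·c=12693.345 ≈ 12693.3 km; running total=26185.8 km
Leg 2 bearing: y=sinΔλ·cosφ2=0.62593926, x=cosφ1·sinφ2-sinφ1·cosφ2·cosΔλ=-0.66389993; θ=atan2(y, x)=136.6858° ≈ 136.7°
Leg 3: φ1=-0.8943486, φ2=0.0933402, Δφ=0.9876888, Δλ=-5.0086865 rad; a=sin²(Δφ/2)+cosφ1·cosφ2·sin²(Δλ/2)=0.4453444143; c=2·atan2(√a, √(1-a))=1.461266285; dist=6371·c=9309.727 ≈ 9309.7 km; running total=35495.5 km
Leg 3 bearing: y=sinΔλ·cosφ2=0.95226073, x=cosφ1·sinφ2-sinφ1·cosφ2·cosΔλ=0.28504484; θ=atan2(y, x)=73.3357° ≈ 73.3°
Leg 4: φ1=0.0933402, φ2=-0.0558366, Δφ=-0.1491768, Δλ=2.0576454 rad; a=sin²(Δφ/2)+cosφ1·cosφ2·sin²(Δλ/2)=0.7351412422; c=2·atan2(√a, √(1-a))=2.060407167; dist=6371·c=13126.854 ≈ 13126.9 km; running total=48622.4 km
Leg 4 bearing: y=sinΔλ·cosφ2=0.88243398, x=cosφ1·sinφ2-sinφ1·cosφ2·cosΔλ=-0.01202737; θ=atan2(y, x)=90.7809° ≈ 90.8°
Leg 5: φ1=-0.0558366, φ2=-0.9655964, Δφ=-0.9097599, Δλ=2.7177325 rad; a=sin²(Δφ/2)+cosφ1·cosφ2·sin²(Δλ/2)=0.7359387116; c=2·atan2(√a, √(1-a))=2.062215303; dist=6371·c=13138.374 ≈ 13138.4 km; running total=61760.8 km
Leg 5 bearing: y=sinΔλ·cosφ2=0.23398928, x=cosφ1·sinφ2-sinφ1·cosφ2·cosΔλ=-0.85004748; θ=atan2(y, x)=164.6096° ≈ 164.6°
Leg 6: φ1=-0.9655964, φ2=0.5714871, Δφ=1.5370835, Δλ=-3.2302187 rad; a=sin²(Δφ/2)+cosφ1·cosφ2·sin²(Δλ/2)=0.9607304381; c=2·atan2(√a, √(1-a))=2.742620774; dist=6371·c=17473.237 ≈ 17473.2 km; running total=79234.0 km
Leg 6 bearing: y=sinΔλ·cosφ2=0.07444563, x=cosφ1·sinφ2-sinφ1·cosφ2·cosΔλ=-0.38127117; θ=atan2(y, x)=168.9516° ≈ 169.0°
Leg 7: φ1=0.5714871, φ2=0.0470890, Δφ=-0.5243981, Δλ=2.7312815 rad; a=sin²(Δφ/2)+cosφ1·cosφ2·sin²(Δλ/2)=0.8724842537; c=2·atan2(√a, √(1-a))=2.411283958; dist=6371·c=15362.290 ≈ 15362.3 km; running total=94596.3 km
Leg 7 bearing: y=sinΔλ·cosφ2=0.39845255, x=cosφ1·sinφ2-sinφ1·cosφ2·cosΔλ=0.53503036; θ=atan2(y, x)=36.6761° ≈ 36.7°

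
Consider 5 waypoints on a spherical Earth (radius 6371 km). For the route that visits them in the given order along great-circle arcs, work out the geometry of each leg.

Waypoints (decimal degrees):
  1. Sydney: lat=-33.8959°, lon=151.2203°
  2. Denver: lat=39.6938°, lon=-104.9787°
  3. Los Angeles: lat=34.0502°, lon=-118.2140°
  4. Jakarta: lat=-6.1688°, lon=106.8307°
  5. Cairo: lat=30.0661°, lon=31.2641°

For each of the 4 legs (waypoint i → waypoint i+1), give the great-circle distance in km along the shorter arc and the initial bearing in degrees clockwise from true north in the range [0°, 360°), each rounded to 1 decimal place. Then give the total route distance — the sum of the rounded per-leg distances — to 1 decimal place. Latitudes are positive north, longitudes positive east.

Leg 1: dist=13406.5 km, bearing=60.2°
Leg 2: dist=1332.2 km, bearing=246.0°
Leg 3: dist=14450.4 km, bearing=293.4°
Leg 4: dist=8979.7 km, bearing=301.9°
Total: 38168.8 km

Leg 1: φ1=-0.5915951, φ2=0.6927875, Δφ=1.2843826, Δλ=-4.4715161 rad; a=sin²(Δφ/2)+cosφ1·cosφ2·sin²(Δλ/2)=0.7542735985; c=2·atan2(√a, √(1-a))=2.104292998; dist=6371·c=13406.451 ≈ 13406.5 km; running total=13406.5 km
Leg 1 bearing: y=sinΔλ·cosφ2=0.74725420, x=cosφ1·sinφ2-sinφ1·cosφ2·cosΔλ=0.42777437; θ=atan2(y, x)=60.2105° ≈ 60.2°
Leg 2: φ1=0.6927875, φ2=0.5942881, Δφ=-0.0984994, Δλ=-0.2309996 rad; a=sin²(Δφ/2)+cosφ1·cosφ2·sin²(Δλ/2)=0.0108907475; c=2·atan2(√a, √(1-a))=0.209098205; dist=6371·c=1332.165 ≈ 1332.2 km; running total=14738.7 km
Leg 2 bearing: y=sinΔλ·cosφ2=-0.18969645, x=cosφ1·sinφ2-sinφ1·cosφ2·cosΔλ=-0.08428413; θ=atan2(y, x)=-113.9561° <0 so +360° → 246.0439° ≈ 246.0°
Leg 3: φ1=0.5942881, φ2=-0.1076659, Δφ=-0.7019540, Δλ=3.9277710 rad; a=sin²(Δφ/2)+cosφ1·cosφ2·sin²(Δλ/2)=0.8210960884; c=2·atan2(√a, √(1-a))=2.268150999; dist=6371·c=14450.390 ≈ 14450.4 km; running total=29189.1 km
Leg 3 bearing: y=sinΔλ·cosφ2=-0.70356062, x=cosφ1·sinφ2-sinφ1·cosφ2·cosΔλ=0.30428878; θ=atan2(y, x)=-66.6116° <0 so +360° → 293.3884° ≈ 293.4°
Leg 4: φ1=-0.1076659, φ2=0.5247524, Δφ=0.6324183, Δλ=-1.3188860 rad; a=sin²(Δφ/2)+cosφ1·cosφ2·sin²(Δλ/2)=0.4196843075; c=2·atan2(√a, √(1-a))=1.409466015; dist=6371·c=8979.708 ≈ 8979.7 km; running total=38168.8 km
Leg 4 bearing: y=sinΔλ·cosφ2=-0.83813275, x=cosφ1·sinφ2-sinφ1·cosφ2·cosΔλ=0.52127829; θ=atan2(y, x)=-58.1204° <0 so +360° → 301.8796° ≈ 301.9°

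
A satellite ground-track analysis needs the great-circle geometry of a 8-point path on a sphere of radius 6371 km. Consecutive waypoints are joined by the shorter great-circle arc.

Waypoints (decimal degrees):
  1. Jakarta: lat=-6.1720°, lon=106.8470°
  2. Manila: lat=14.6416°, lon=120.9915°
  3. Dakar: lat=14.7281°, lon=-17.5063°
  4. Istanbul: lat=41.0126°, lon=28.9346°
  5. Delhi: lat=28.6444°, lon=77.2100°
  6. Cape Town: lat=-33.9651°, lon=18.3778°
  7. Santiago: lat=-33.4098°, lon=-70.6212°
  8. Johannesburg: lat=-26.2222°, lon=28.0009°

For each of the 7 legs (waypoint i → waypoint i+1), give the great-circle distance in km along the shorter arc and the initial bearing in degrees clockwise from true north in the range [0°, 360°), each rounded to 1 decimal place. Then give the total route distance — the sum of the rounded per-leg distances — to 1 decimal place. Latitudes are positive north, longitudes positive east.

Leg 1: dist=2790.8 km, bearing=33.9°
Leg 2: dist=14403.5 km, bearing=303.8°
Leg 3: dist=5332.3 km, bearing=47.4°
Leg 4: dist=4553.1 km, bearing=91.9°
Leg 5: dist=9312.4 km, bearing=225.6°
Leg 6: dist=7934.2 km, bearing=241.7°
Leg 7: dist=9170.3 km, bearing=116.5°
Total: 53496.6 km

Leg 1: φ1=-0.1077217, φ2=0.2555441, Δφ=0.3632658, Δλ=0.2468681 rad; a=sin²(Δφ/2)+cosφ1·cosφ2·sin²(Δλ/2)=0.0472107840; c=2·atan2(√a, √(1-a))=0.438054933; dist=6371·c=2790.848 ≈ 2790.8 km; running total=2790.8 km
Leg 1 bearing: y=sinΔλ·cosφ2=0.23643257, x=cosφ1·sinφ2-sinφ1·cosφ2·cosΔλ=0.35217516; θ=atan2(y, x)=33.8754° ≈ 33.9°
Leg 2: φ1=0.2555441, φ2=0.2570538, Δφ=0.0015097, Δλ=-2.4172426 rad; a=sin²(Δφ/2)+cosφ1·cosφ2·sin²(Δλ/2)=0.8182691493; c=2·atan2(√a, √(1-a))=2.260797774; dist=6371·c=14403.543 ≈ 14403.5 km; running total=17194.3 km
Leg 2 bearing: y=sinΔλ·cosφ2=-0.64087628, x=cosφ1·sinφ2-sinφ1·cosφ2·cosΔλ=0.42906479; θ=atan2(y, x)=-56.1978° <0 so +360° → 303.8022° ≈ 303.8°
Leg 3: φ1=0.2570538, φ2=0.7158049, Δφ=0.4587511, Δλ=0.8105466 rad; a=sin²(Δφ/2)+cosφ1·cosφ2·sin²(Δλ/2)=0.1651391473; c=2·atan2(√a, √(1-a))=0.836962354; dist=6371·c=5332.287 ≈ 5332.3 km; running total=22526.6 km
Leg 3 bearing: y=sinΔλ·cosφ2=0.54680626, x=cosφ1·sinφ2-sinφ1·cosφ2·cosΔλ=0.50246965; θ=atan2(y, x)=47.4196° ≈ 47.4°
Leg 4: φ1=0.7158049, φ2=0.4999391, Δφ=-0.2158658, Δλ=0.8425647 rad; a=sin²(Δφ/2)+cosφ1·cosφ2·sin²(Δλ/2)=0.1223430249; c=2·atan2(√a, √(1-a))=0.714663292; dist=6371·c=4553.120 ≈ 4553.1 km; running total=27079.7 km
Leg 4 bearing: y=sinΔλ·cosφ2=0.65500773, x=cosφ1·sinφ2-sinφ1·cosφ2·cosΔλ=-0.02158037; θ=atan2(y, x)=91.8870° ≈ 91.9°
Leg 5: φ1=0.4999391, φ2=-0.5928028, Δφ=-1.0927419, Δλ=-1.0268156 rad; a=sin²(Δφ/2)+cosφ1·cosφ2·sin²(Δλ/2)=0.4455559937; c=2·atan2(√a, √(1-a))=1.461691984; dist=6371·c=9312.440 ≈ 9312.4 km; running total=36392.1 km
Leg 5 bearing: y=sinΔλ·cosφ2=-0.70966167, x=cosφ1·sinφ2-sinφ1·cosφ2·cosΔλ=-0.69607737; θ=atan2(y, x)=-134.4463° <0 so +360° → 225.5537° ≈ 225.6°
Leg 6: φ1=-0.5928028, φ2=-0.5831110, Δφ=0.0096918, Δλ=-1.5533256 rad; a=sin²(Δφ/2)+cosφ1·cosφ2·sin²(Δλ/2)=0.3401392508; c=2·atan2(√a, √(1-a))=1.245360783; dist=6371·c=7934.194 ≈ 7934.2 km; running total=44326.3 km
Leg 6 bearing: y=sinΔλ·cosφ2=-0.83462630, x=cosφ1·sinφ2-sinφ1·cosφ2·cosΔλ=-0.44852770; θ=atan2(y, x)=-118.2536° <0 so +360° → 241.7464° ≈ 241.7°
Leg 7: φ1=-0.5831110, φ2=-0.4576637, Δφ=0.1254473, Δλ=1.7212804 rad; a=sin²(Δφ/2)+cosφ1·cosφ2·sin²(Δλ/2)=0.4344848728; c=2·atan2(√a, √(1-a))=1.439388204; dist=6371·c=9170.342 ≈ 9170.3 km; running total=53496.6 km
Leg 7 bearing: y=sinΔλ·cosφ2=0.88694892, x=cosφ1·sinφ2-sinφ1·cosφ2·cosΔλ=-0.44289128; θ=atan2(y, x)=116.5349° ≈ 116.5°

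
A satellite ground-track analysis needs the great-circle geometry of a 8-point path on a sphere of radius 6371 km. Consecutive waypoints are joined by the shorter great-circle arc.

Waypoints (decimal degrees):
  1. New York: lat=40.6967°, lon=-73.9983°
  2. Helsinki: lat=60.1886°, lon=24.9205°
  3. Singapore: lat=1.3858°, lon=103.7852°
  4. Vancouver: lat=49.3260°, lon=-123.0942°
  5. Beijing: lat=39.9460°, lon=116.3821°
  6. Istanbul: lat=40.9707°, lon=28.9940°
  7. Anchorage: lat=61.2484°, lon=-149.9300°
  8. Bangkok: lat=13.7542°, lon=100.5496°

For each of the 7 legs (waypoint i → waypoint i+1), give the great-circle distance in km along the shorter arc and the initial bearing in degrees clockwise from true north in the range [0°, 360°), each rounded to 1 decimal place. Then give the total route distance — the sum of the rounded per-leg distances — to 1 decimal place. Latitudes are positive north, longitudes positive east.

Leg 1: φ1=0.7102914, φ2=1.0504892, Δφ=0.3401978, Δλ=1.7264588 rad; a=sin²(Δφ/2)+cosφ1·cosφ2·sin²(Δλ/2)=0.2463349679; c=2·atan2(√a, √(1-a))=1.038712638; dist=6371·c=6617.638 ≈ 6617.6 km; running total=6617.6 km
Leg 1 bearing: y=sinΔλ·cosφ2=0.49113563, x=cosφ1·sinφ2-sinφ1·cosφ2·cosΔλ=0.70809745; θ=atan2(y, x)=34.7451° ≈ 34.7°
Leg 2: φ1=1.0504892, φ2=0.0241868, Δφ=-1.0263025, Δλ=1.3764487 rad; a=sin²(Δφ/2)+cosφ1·cosφ2·sin²(Δλ/2)=0.4415159436; c=2·atan2(√a, √(1-a))=1.453559841; dist=6371·c=9260.630 ≈ 9260.6 km; running total=15878.2 km
Leg 2 bearing: y=sinΔλ·cosφ2=0.98088689, x=cosφ1·sinφ2-sinφ1·cosφ2·cosΔλ=-0.15549720; θ=atan2(y, x)=99.0080° ≈ 99.0°
Leg 3: φ1=0.0241868, φ2=0.8609011, Δφ=0.8367143, Δλ=-3.9597925 rad; a=sin²(Δφ/2)+cosφ1·cosφ2·sin²(Δλ/2)=0.7135126016; c=2·atan2(√a, √(1-a))=2.011996706; dist=6371·c=12818.431 ≈ 12818.4 km; running total=28696.6 km
Leg 3 bearing: y=sinΔλ·cosφ2=0.47572627, x=cosφ1·sinφ2-sinφ1·cosφ2·cosΔλ=0.76898244; θ=atan2(y, x)=31.7428° ≈ 31.7°
Leg 4: φ1=0.8609011, φ2=0.6971892, Δφ=-0.1637119, Δλ=4.1796499 rad; a=sin²(Δφ/2)+cosφ1·cosφ2·sin²(Δλ/2)=0.3834083502; c=2·atan2(√a, √(1-a))=1.335446380; dist=6371·c=8508.129 ≈ 8508.1 km; running total=37204.7 km
Leg 4 bearing: y=sinΔλ·cosφ2=-0.66040692, x=cosφ1·sinφ2-sinφ1·cosφ2·cosΔλ=0.71378446; θ=atan2(y, x)=-42.7756° <0 so +360° → 317.2244° ≈ 317.2°
Leg 5: φ1=0.6971892, φ2=0.7150736, Δφ=0.0178844, Δλ=-1.5252101 rad; a=sin²(Δφ/2)+cosφ1·cosφ2·sin²(Δλ/2)=0.2763181948; c=2·atan2(√a, √(1-a))=1.106980989; dist=6371·c=7052.576 ≈ 7052.6 km; running total=44257.3 km
Leg 5 bearing: y=sinΔλ·cosφ2=-0.75426058, x=cosφ1·sinφ2-sinφ1·cosφ2·cosΔλ=0.48057962; θ=atan2(y, x)=-57.4966° <0 so +360° → 302.5034° ≈ 302.5°
Leg 6: φ1=0.7150736, φ2=1.0689862, Δφ=0.3539126, Δλ=-3.1228129 rad; a=sin²(Δφ/2)+cosφ1·cosφ2·sin²(Δλ/2)=0.3941426719; c=2·atan2(√a, √(1-a))=1.357467273; dist=6371·c=8648.424 ≈ 8648.4 km; running total=52905.7 km
Leg 6 bearing: y=sinΔλ·cosφ2=-0.00903277, x=cosφ1·sinφ2-sinφ1·cosφ2·cosΔλ=0.97728978; θ=atan2(y, x)=-0.5296° <0 so +360° → 359.4704° ≈ 359.5°
Leg 7: φ1=1.0689862, φ2=0.2400561, Δφ=-0.8289302, Δλ=4.3716937 rad; a=sin²(Δφ/2)+cosφ1·cosφ2·sin²(Δλ/2)=0.4738366186; c=2·atan2(√a, √(1-a))=1.518445655; dist=6371·c=9674.017 ≈ 9674.0 km; running total=62579.7 km
Leg 7 bearing: y=sinΔλ·cosφ2=-0.91549541, x=cosφ1·sinφ2-sinφ1·cosφ2·cosΔλ=0.39891110; θ=atan2(y, x)=-66.4557° <0 so +360° → 293.5443° ≈ 293.5°

Leg 1: dist=6617.6 km, bearing=34.7°
Leg 2: dist=9260.6 km, bearing=99.0°
Leg 3: dist=12818.4 km, bearing=31.7°
Leg 4: dist=8508.1 km, bearing=317.2°
Leg 5: dist=7052.6 km, bearing=302.5°
Leg 6: dist=8648.4 km, bearing=359.5°
Leg 7: dist=9674.0 km, bearing=293.5°
Total: 62579.7 km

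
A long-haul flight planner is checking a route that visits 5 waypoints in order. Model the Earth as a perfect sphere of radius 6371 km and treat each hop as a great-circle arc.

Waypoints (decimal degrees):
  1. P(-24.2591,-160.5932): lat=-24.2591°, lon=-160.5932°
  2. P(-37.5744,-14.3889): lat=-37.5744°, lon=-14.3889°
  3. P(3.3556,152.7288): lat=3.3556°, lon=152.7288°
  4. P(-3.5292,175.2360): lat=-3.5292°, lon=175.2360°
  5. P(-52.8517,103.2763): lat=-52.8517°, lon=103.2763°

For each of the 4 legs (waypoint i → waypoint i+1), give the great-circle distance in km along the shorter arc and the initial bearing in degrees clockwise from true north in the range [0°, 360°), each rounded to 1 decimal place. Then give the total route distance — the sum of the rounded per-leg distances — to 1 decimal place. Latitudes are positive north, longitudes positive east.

Leg 1: dist=12285.2 km, bearing=151.9°
Leg 2: dist=15990.1 km, bearing=157.9°
Leg 3: dist=2615.7 km, bearing=106.8°
Leg 4: dist=8491.5 km, bearing=216.2°
Total: 39382.5 km

Leg 1: φ1=-0.4234012, φ2=-0.6557970, Δφ=-0.2323958, Δλ=2.5517464 rad; a=sin²(Δφ/2)+cosφ1·cosφ2·sin²(Δλ/2)=0.6749694651; c=2·atan2(√a, √(1-a))=1.928302238; dist=6371·c=12285.214 ≈ 12285.2 km; running total=12285.2 km
Leg 1 bearing: y=sinΔλ·cosφ2=0.44084944, x=cosφ1·sinφ2-sinφ1·cosφ2·cosΔλ=-0.82655582; θ=atan2(y, x)=151.9265° ≈ 151.9°
Leg 2: φ1=-0.6557970, φ2=0.0585663, Δφ=0.7143633, Δλ=2.9167541 rad; a=sin²(Δφ/2)+cosφ1·cosφ2·sin²(Δλ/2)=0.9034908006; c=2·atan2(√a, √(1-a))=2.509819511; dist=6371·c=15990.060 ≈ 15990.1 km; running total=28275.3 km
Leg 2 bearing: y=sinΔλ·cosφ2=0.22256673, x=cosφ1·sinφ2-sinφ1·cosφ2·cosΔλ=-0.54703267; θ=atan2(y, x)=157.8605° ≈ 157.9°
Leg 3: φ1=0.0585663, φ2=-0.0615962, Δφ=-0.1201624, Δλ=0.3928247 rad; a=sin²(Δφ/2)+cosφ1·cosφ2·sin²(Δλ/2)=0.0415522962; c=2·atan2(√a, √(1-a))=0.410565137; dist=6371·c=2615.710 ≈ 2615.7 km; running total=30891.0 km
Leg 3 bearing: y=sinΔλ·cosφ2=0.38207357, x=cosφ1·sinφ2-sinφ1·cosφ2·cosΔλ=-0.11542356; θ=atan2(y, x)=106.8094° ≈ 106.8°
Leg 4: φ1=-0.0615962, φ2=-0.9224362, Δφ=-0.8608400, Δλ=-1.2559337 rad; a=sin²(Δφ/2)+cosφ1·cosφ2·sin²(Δλ/2)=0.3821378970; c=2·atan2(√a, √(1-a))=1.332832620; dist=6371·c=8491.477 ≈ 8491.5 km; running total=39382.5 km
Leg 4 bearing: y=sinΔλ·cosφ2=-0.57419274, x=cosφ1·sinφ2-sinφ1·cosφ2·cosΔλ=-0.78405153; θ=atan2(y, x)=-143.7832° <0 so +360° → 216.2168° ≈ 216.2°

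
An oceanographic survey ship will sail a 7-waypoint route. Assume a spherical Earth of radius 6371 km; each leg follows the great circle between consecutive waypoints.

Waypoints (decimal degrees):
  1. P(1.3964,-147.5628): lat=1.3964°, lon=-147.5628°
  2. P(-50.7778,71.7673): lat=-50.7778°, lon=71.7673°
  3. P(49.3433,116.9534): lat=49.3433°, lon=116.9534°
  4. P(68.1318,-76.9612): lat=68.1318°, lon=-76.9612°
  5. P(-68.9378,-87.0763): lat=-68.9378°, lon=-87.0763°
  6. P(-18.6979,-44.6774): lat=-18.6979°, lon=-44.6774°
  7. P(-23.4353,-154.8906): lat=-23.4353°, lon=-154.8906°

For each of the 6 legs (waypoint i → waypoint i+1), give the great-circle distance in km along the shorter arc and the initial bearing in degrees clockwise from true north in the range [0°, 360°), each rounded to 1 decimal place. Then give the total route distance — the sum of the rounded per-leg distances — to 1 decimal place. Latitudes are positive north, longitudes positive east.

Leg 1: dist=13401.3 km, bearing=207.7°
Leg 2: dist=11931.0 km, bearing=29.0°
Leg 3: dist=6901.2 km, bearing=5.8°
Leg 4: dist=15260.9 km, bearing=185.3°
Leg 5: dist=6293.1 km, bearing=49.9°
Leg 6: dist=11113.9 km, bearing=240.9°
Total: 64901.4 km

Leg 1: φ1=0.0243718, φ2=-0.8862398, Δφ=-0.9106116, Δλ=3.8280324 rad; a=sin²(Δφ/2)+cosφ1·cosφ2·sin²(Δλ/2)=0.7539226084; c=2·atan2(√a, √(1-a))=2.103477918; dist=6371·c=13401.258 ≈ 13401.3 km; running total=13401.3 km
Leg 1 bearing: y=sinΔλ·cosφ2=-0.40076243, x=cosφ1·sinφ2-sinφ1·cosφ2·cosΔλ=-0.76255014; θ=atan2(y, x)=-152.2756° <0 so +360° → 207.7244° ≈ 207.7°
Leg 2: φ1=-0.8862398, φ2=0.8612030, Δφ=1.7474428, Δλ=0.7886462 rad; a=sin²(Δφ/2)+cosφ1·cosφ2·sin²(Δλ/2)=0.6486713822; c=2·atan2(√a, √(1-a))=1.872704656; dist=6371·c=11931.001 ≈ 11931.0 km; running total=25332.3 km
Leg 2 bearing: y=sinΔλ·cosφ2=0.46219188, x=cosφ1·sinφ2-sinφ1·cosφ2·cosΔλ=0.83544356; θ=atan2(y, x)=28.9527° ≈ 29.0°
Leg 3: φ1=0.8612030, φ2=1.1891242, Δφ=0.3279212, Δλ=-3.3844482 rad; a=sin²(Δφ/2)+cosφ1·cosφ2·sin²(Δλ/2)=0.2657578304; c=2·atan2(√a, √(1-a))=1.083221904; dist=6371·c=6901.207 ≈ 6901.2 km; running total=32233.5 km
Leg 3 bearing: y=sinΔλ·cosφ2=0.08957053, x=cosφ1·sinφ2-sinφ1·cosφ2·cosΔλ=0.87891953; θ=atan2(y, x)=5.8189° ≈ 5.8°
Leg 4: φ1=1.1891242, φ2=-1.2031916, Δφ=-2.3923158, Δλ=-0.1765418 rad; a=sin²(Δφ/2)+cosφ1·cosφ2·sin²(Δλ/2)=0.8671311049; c=2·atan2(√a, √(1-a))=2.395375570; dist=6371·c=15260.938 ≈ 15260.9 km; running total=47494.4 km
Leg 4 bearing: y=sinΔλ·cosφ2=-0.06311675, x=cosφ1·sinφ2-sinφ1·cosφ2·cosΔλ=-0.67592550; θ=atan2(y, x)=-174.6653° <0 so +360° → 185.3347° ≈ 185.3°
Leg 5: φ1=-1.2031916, φ2=-0.3263399, Δφ=0.8768517, Δλ=0.7400004 rad; a=sin²(Δφ/2)+cosφ1·cosφ2·sin²(Δλ/2)=0.2247272433; c=2·atan2(√a, √(1-a))=0.987778768; dist=6371·c=6293.139 ≈ 6293.1 km; running total=53787.5 km
Leg 5 bearing: y=sinΔλ·cosφ2=0.63870065, x=cosφ1·sinφ2-sinφ1·cosφ2·cosΔλ=0.53755104; θ=atan2(y, x)=49.9150° ≈ 49.9°
Leg 6: φ1=-0.3263399, φ2=-0.4090231, Δφ=-0.0826832, Δλ=-1.9235832 rad; a=sin²(Δφ/2)+cosφ1·cosφ2·sin²(Δλ/2)=0.5863916599; c=2·atan2(√a, √(1-a))=1.744451120; dist=6371·c=11113.898 ≈ 11113.9 km; running total=64901.4 km
Leg 6 bearing: y=sinΔλ·cosφ2=-0.86100350, x=cosφ1·sinφ2-sinφ1·cosφ2·cosΔλ=-0.47835018; θ=atan2(y, x)=-119.0554° <0 so +360° → 240.9446° ≈ 240.9°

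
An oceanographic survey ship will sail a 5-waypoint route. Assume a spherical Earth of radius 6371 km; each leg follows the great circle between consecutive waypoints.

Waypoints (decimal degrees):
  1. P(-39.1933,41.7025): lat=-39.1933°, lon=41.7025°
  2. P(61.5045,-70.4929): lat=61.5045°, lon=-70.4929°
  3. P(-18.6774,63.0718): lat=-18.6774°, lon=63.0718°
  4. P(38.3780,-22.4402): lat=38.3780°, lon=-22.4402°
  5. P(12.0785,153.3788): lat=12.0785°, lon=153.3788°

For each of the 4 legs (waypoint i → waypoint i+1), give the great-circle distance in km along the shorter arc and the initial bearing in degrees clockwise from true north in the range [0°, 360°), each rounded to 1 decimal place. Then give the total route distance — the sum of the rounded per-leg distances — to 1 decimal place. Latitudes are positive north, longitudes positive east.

Leg 1: dist=14903.7 km, bearing=322.1°
Leg 2: dist=14051.1 km, bearing=58.5°
Leg 3: dist=10907.0 km, bearing=307.9°
Leg 4: dist=14387.7 km, bearing=5.3°
Total: 54249.5 km

Leg 1: φ1=-0.6840521, φ2=1.0734560, Δφ=1.7575082, Δλ=-1.9581791 rad; a=sin²(Δφ/2)+cosφ1·cosφ2·sin²(Δλ/2)=0.8475313028; c=2·atan2(√a, √(1-a))=2.339303303; dist=6371·c=14903.701 ≈ 14903.7 km; running total=14903.7 km
Leg 1 bearing: y=sinΔλ·cosφ2=-0.44173782, x=cosφ1·sinφ2-sinφ1·cosφ2·cosΔλ=0.56723511; θ=atan2(y, x)=-37.9099° <0 so +360° → 322.0901° ≈ 322.1°
Leg 2: φ1=1.0734560, φ2=-0.3259821, Δφ=-1.3994382, Δλ=2.3311438 rad; a=sin²(Δφ/2)+cosφ1·cosφ2·sin²(Δλ/2)=0.7964628645; c=2·atan2(√a, √(1-a))=2.205483614; dist=6371·c=14051.136 ≈ 14051.1 km; running total=28954.8 km
Leg 2 bearing: y=sinΔλ·cosφ2=0.68643693, x=cosφ1·sinφ2-sinφ1·cosφ2·cosΔλ=0.42100288; θ=atan2(y, x)=58.4785° ≈ 58.5°
Leg 3: φ1=-0.3259821, φ2=0.6698225, Δφ=0.9958046, Δλ=-1.4924659 rad; a=sin²(Δφ/2)+cosφ1·cosφ2·sin²(Δλ/2)=0.5703535964; c=2·atan2(√a, √(1-a))=1.711972004; dist=6371·c=10906.974 ≈ 10907.0 km; running total=39861.8 km
Leg 3 bearing: y=sinΔλ·cosφ2=-0.78152817, x=cosφ1·sinφ2-sinφ1·cosφ2·cosΔλ=0.60779537; θ=atan2(y, x)=-52.1278° <0 so +360° → 307.8722° ≈ 307.9°
Leg 4: φ1=0.6698225, φ2=0.2108096, Δφ=-0.4590129, Δλ=3.0686204 rad; a=sin²(Δφ/2)+cosφ1·cosφ2·sin²(Δλ/2)=0.8173118919; c=2·atan2(√a, √(1-a))=2.258317941; dist=6371·c=14387.744 ≈ 14387.7 km; running total=54249.5 km
Leg 4 bearing: y=sinΔλ·cosφ2=0.07129343, x=cosφ1·sinφ2-sinφ1·cosφ2·cosΔλ=0.76952576; θ=atan2(y, x)=5.2931° ≈ 5.3°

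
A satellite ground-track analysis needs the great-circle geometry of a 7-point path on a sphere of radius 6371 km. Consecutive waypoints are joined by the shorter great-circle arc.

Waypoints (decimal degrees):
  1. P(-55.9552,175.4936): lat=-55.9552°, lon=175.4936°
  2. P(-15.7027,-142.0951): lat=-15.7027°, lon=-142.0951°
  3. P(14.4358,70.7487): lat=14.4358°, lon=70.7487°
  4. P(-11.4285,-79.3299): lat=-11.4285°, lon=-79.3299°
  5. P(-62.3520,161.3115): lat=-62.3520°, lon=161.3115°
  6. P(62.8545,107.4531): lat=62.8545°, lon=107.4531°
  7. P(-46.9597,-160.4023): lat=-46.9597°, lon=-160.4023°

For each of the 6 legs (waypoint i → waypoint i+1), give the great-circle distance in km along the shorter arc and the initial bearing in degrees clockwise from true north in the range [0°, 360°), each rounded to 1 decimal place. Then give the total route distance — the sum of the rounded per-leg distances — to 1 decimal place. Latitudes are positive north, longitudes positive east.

Leg 1: dist=5729.3 km, bearing=56.0°
Leg 2: dist=16489.2 km, bearing=272.2°
Leg 3: dist=16757.5 km, bearing=272.3°
Leg 4: dist=10310.1 km, bearing=203.9°
Leg 5: dist=14628.6 km, bearing=330.5°
Leg 6: dist=14617.0 km, bearing=114.5°
Total: 78531.7 km

Leg 1: φ1=-0.9766025, φ2=-0.2740638, Δφ=0.7025387, Δλ=-5.5429685 rad; a=sin²(Δφ/2)+cosφ1·cosφ2·sin²(Δλ/2)=0.1889130746; c=2·atan2(√a, √(1-a))=0.899279938; dist=6371·c=5729.312 ≈ 5729.3 km; running total=5729.3 km
Leg 1 bearing: y=sinΔλ·cosφ2=0.64927694, x=cosφ1·sinφ2-sinφ1·cosφ2·cosΔλ=0.43742332; θ=atan2(y, x)=56.0315° ≈ 56.0°
Leg 2: φ1=-0.2740638, φ2=0.2519522, Δφ=0.5260161, Δλ=3.7148251 rad; a=sin²(Δφ/2)+cosφ1·cosφ2·sin²(Δλ/2)=0.9253659519; c=2·atan2(√a, √(1-a))=2.588172567; dist=6371·c=16489.247 ≈ 16489.2 km; running total=22218.5 km
Leg 2 bearing: y=sinΔλ·cosφ2=-0.52522731, x=cosφ1·sinφ2-sinφ1·cosφ2·cosΔλ=0.01978646; θ=atan2(y, x)=-87.8426° <0 so +360° → 272.1574° ≈ 272.2°
Leg 3: φ1=0.2519522, φ2=-0.1994650, Δφ=-0.4514172, Δλ=-2.6193657 rad; a=sin²(Δφ/2)+cosφ1·cosφ2·sin²(Δλ/2)=0.9360504804; c=2·atan2(√a, √(1-a))=2.630275938; dist=6371·c=16757.488 ≈ 16757.5 km; running total=38976.0 km
Leg 3 bearing: y=sinΔλ·cosφ2=-0.48892142, x=cosφ1·sinφ2-sinφ1·cosφ2·cosΔλ=0.01989361; θ=atan2(y, x)=-87.6700° <0 so +360° → 272.3300° ≈ 272.3°
Leg 4: φ1=-0.1994650, φ2=-1.0882477, Δφ=-0.8887827, Δλ=4.1999847 rad; a=sin²(Δφ/2)+cosφ1·cosφ2·sin²(Δλ/2)=0.5237376868; c=2·atan2(√a, √(1-a))=1.618289553; dist=6371·c=10310.123 ≈ 10310.1 km; running total=49286.1 km
Leg 4 bearing: y=sinΔλ·cosφ2=-0.40444107, x=cosφ1·sinφ2-sinφ1·cosφ2·cosΔλ=-0.91333100; θ=atan2(y, x)=-156.1153° <0 so +360° → 203.8847° ≈ 203.9°
Leg 5: φ1=-1.0882477, φ2=1.0970180, Δφ=2.1852657, Δλ=-0.9400064 rad; a=sin²(Δφ/2)+cosφ1·cosφ2·sin²(Δλ/2)=0.8316877387; c=2·atan2(√a, √(1-a))=2.296117060; dist=6371·c=14628.562 ≈ 14628.6 km; running total=63914.7 km
Leg 5 bearing: y=sinΔλ·cosφ2=-0.36845148, x=cosφ1·sinφ2-sinφ1·cosφ2·cosΔλ=0.65128832; θ=atan2(y, x)=-29.4980° <0 so +360° → 330.5020° ≈ 330.5°
Leg 6: φ1=1.0970180, φ2=-0.8196014, Δφ=-1.9166194, Δλ=-4.6749586 rad; a=sin²(Δφ/2)+cosφ1·cosφ2·sin²(Δλ/2)=0.8310108117; c=2·atan2(√a, √(1-a))=2.294309236; dist=6371·c=14617.044 ≈ 14617.0 km; running total=78531.7 km
Leg 6 bearing: y=sinΔλ·cosφ2=0.68203455, x=cosφ1·sinφ2-sinφ1·cosφ2·cosΔλ=-0.31073501; θ=atan2(y, x)=114.4940° ≈ 114.5°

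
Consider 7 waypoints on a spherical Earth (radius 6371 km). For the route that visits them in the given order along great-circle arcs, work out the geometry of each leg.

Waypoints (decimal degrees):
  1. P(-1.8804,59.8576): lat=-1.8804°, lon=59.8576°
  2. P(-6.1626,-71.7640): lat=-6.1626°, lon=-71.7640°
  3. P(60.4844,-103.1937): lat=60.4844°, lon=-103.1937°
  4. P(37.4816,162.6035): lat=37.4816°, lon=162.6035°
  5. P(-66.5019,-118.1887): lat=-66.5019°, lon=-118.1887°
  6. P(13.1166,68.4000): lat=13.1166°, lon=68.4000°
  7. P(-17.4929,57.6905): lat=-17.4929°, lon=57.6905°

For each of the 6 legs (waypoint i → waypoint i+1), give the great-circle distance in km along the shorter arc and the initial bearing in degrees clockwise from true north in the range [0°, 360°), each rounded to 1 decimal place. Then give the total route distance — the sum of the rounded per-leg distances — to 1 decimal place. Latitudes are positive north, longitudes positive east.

Leg 1: dist=14570.2 km, bearing=260.2°
Leg 2: dist=7901.8 km, bearing=344.2°
Leg 3: dist=6665.2 km, bearing=293.9°
Leg 4: dist=13334.6 km, bearing=153.1°
Leg 5: dist=14058.6 km, bearing=188.0°
Leg 6: dist=3600.9 km, bearing=199.3°
Total: 60131.3 km

Leg 1: φ1=-0.0328192, φ2=-0.1075577, Δφ=-0.0747385, Δλ=-2.2972303 rad; a=sin²(Δφ/2)+cosφ1·cosφ2·sin²(Δλ/2)=0.8282458287; c=2·atan2(√a, √(1-a))=2.286954701; dist=6371·c=14570.188 ≈ 14570.2 km; running total=14570.2 km
Leg 1 bearing: y=sinΔλ·cosφ2=-0.74322785, x=cosφ1·sinφ2-sinφ1·cosφ2·cosΔλ=-0.12896149; θ=atan2(y, x)=-99.8437° <0 so +360° → 260.1563° ≈ 260.2°
Leg 2: φ1=-0.1075577, φ2=1.0556519, Δφ=1.1632096, Δλ=-0.5485517 rad; a=sin²(Δφ/2)+cosφ1·cosφ2·sin²(Δλ/2)=0.3377351134; c=2·atan2(√a, √(1-a))=1.240281775; dist=6371·c=7901.835 ≈ 7901.8 km; running total=22472.0 km
Leg 2 bearing: y=sinΔλ·cosφ2=-0.25689882, x=cosφ1·sinφ2-sinφ1·cosφ2·cosΔλ=0.91032051; θ=atan2(y, x)=-15.7594° <0 so +360° → 344.2406° ≈ 344.2°
Leg 3: φ1=1.0556519, φ2=0.6541773, Δφ=-0.4014746, Δλ=4.6390363 rad; a=sin²(Δφ/2)+cosφ1·cosφ2·sin²(Δλ/2)=0.2495579701; c=2·atan2(√a, √(1-a))=1.046176426; dist=6371·c=6665.190 ≈ 6665.2 km; running total=29137.2 km
Leg 3 bearing: y=sinΔλ·cosφ2=-0.79141486, x=cosφ1·sinφ2-sinφ1·cosφ2·cosΔλ=0.35039645; θ=atan2(y, x)=-66.1188° <0 so +360° → 293.8812° ≈ 293.9°
Leg 4: φ1=0.6541773, φ2=-1.1606771, Δφ=-1.8148544, Δλ=-4.9007484 rad; a=sin²(Δφ/2)+cosφ1·cosφ2·sin²(Δλ/2)=0.7493997636; c=2·atan2(√a, √(1-a))=2.093009470; dist=6371·c=13334.563 ≈ 13334.6 km; running total=42471.8 km
Leg 4 bearing: y=sinΔλ·cosφ2=0.39166642, x=cosφ1·sinφ2-sinφ1·cosφ2·cosΔλ=-0.77317297; θ=atan2(y, x)=153.1346° ≈ 153.1°
Leg 5: φ1=-1.1606771, φ2=0.2289279, Δφ=1.3896050, Δλ=3.2565872 rad; a=sin²(Δφ/2)+cosφ1·cosφ2·sin²(Δλ/2)=0.7969330807; c=2·atan2(√a, √(1-a))=2.206651983; dist=6371·c=14058.580 ≈ 14058.6 km; running total=56530.4 km
Leg 5 bearing: y=sinΔλ·cosφ2=-0.11174766, x=cosφ1·sinφ2-sinφ1·cosφ2·cosΔλ=-0.79676561; θ=atan2(y, x)=-172.0163° <0 so +360° → 187.9837° ≈ 188.0°
Leg 6: φ1=0.2289279, φ2=-0.3053087, Δφ=-0.5342366, Δλ=-0.1869160 rad; a=sin²(Δφ/2)+cosφ1·cosφ2·sin²(Δλ/2)=0.0777607319; c=2·atan2(√a, √(1-a))=0.565205534; dist=6371·c=3600.924 ≈ 3600.9 km; running total=60131.3 km
Leg 6 bearing: y=sinΔλ·cosφ2=-0.17723570, x=cosφ1·sinφ2-sinφ1·cosφ2·cosΔλ=-0.50541419; θ=atan2(y, x)=-160.6755° <0 so +360° → 199.3245° ≈ 199.3°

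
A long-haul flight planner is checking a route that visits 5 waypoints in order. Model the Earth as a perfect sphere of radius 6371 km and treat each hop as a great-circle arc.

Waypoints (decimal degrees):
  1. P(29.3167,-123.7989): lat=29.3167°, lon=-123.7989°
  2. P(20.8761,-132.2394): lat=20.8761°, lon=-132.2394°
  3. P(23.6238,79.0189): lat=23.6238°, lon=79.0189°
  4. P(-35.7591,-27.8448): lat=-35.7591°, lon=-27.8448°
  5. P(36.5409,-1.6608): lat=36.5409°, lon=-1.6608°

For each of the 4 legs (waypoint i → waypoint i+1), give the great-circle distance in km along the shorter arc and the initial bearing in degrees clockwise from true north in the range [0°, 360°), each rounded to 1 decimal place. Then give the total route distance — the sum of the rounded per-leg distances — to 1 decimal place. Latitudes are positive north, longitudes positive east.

Leg 1: φ1=0.5116729, φ2=0.3643567, Δφ=-0.1473163, Δλ=-0.1473145 rad; a=sin²(Δφ/2)+cosφ1·cosφ2·sin²(Δλ/2)=0.0098277258; c=2·atan2(√a, √(1-a))=0.198595975; dist=6371·c=1265.255 ≈ 1265.3 km; running total=1265.3 km
Leg 1 bearing: y=sinΔλ·cosφ2=-0.13714648, x=cosφ1·sinφ2-sinφ1·cosφ2·cosΔλ=-0.14182880; θ=atan2(y, x)=-135.9616° <0 so +360° → 224.0384° ≈ 224.0°
Leg 2: φ1=0.3643567, φ2=0.4123131, Δφ=0.0479564, Δλ=3.6871529 rad; a=sin²(Δφ/2)+cosφ1·cosφ2·sin²(Δλ/2)=0.7944922475; c=2·atan2(√a, √(1-a))=2.200598003; dist=6371·c=14020.010 ≈ 14020.0 km; running total=15285.3 km
Leg 2 bearing: y=sinΔλ·cosφ2=-0.47541163, x=cosφ1·sinφ2-sinφ1·cosφ2·cosΔλ=0.65351438; θ=atan2(y, x)=-36.0347° <0 so +360° → 323.9653° ≈ 324.0°
Leg 3: φ1=0.4123131, φ2=-0.6241140, Δφ=-1.0364271, Δλ=-1.8651234 rad; a=sin²(Δφ/2)+cosφ1·cosφ2·sin²(Δλ/2)=0.7249286044; c=2·atan2(√a, √(1-a))=2.037401777; dist=6371·c=12980.287 ≈ 12980.3 km; running total=28265.6 km
Leg 3 bearing: y=sinΔλ·cosφ2=-0.77658551, x=cosφ1·sinφ2-sinφ1·cosφ2·cosΔλ=-0.44107078; θ=atan2(y, x)=-119.5949° <0 so +360° → 240.4051° ≈ 240.4°
Leg 4: φ1=-0.6241140, φ2=0.6377590, Δφ=1.2618730, Δλ=0.4569970 rad; a=sin²(Δφ/2)+cosφ1·cosφ2·sin²(Δλ/2)=0.3814355193; c=2·atan2(√a, √(1-a))=1.331386877; dist=6371·c=8482.266 ≈ 8482.3 km; running total=36747.9 km
Leg 4 bearing: y=sinΔλ·cosφ2=0.35451863, x=cosφ1·sinφ2-sinφ1·cosφ2·cosΔλ=0.90448129; θ=atan2(y, x)=21.4031° ≈ 21.4°

Leg 1: dist=1265.3 km, bearing=224.0°
Leg 2: dist=14020.0 km, bearing=324.0°
Leg 3: dist=12980.3 km, bearing=240.4°
Leg 4: dist=8482.3 km, bearing=21.4°
Total: 36747.9 km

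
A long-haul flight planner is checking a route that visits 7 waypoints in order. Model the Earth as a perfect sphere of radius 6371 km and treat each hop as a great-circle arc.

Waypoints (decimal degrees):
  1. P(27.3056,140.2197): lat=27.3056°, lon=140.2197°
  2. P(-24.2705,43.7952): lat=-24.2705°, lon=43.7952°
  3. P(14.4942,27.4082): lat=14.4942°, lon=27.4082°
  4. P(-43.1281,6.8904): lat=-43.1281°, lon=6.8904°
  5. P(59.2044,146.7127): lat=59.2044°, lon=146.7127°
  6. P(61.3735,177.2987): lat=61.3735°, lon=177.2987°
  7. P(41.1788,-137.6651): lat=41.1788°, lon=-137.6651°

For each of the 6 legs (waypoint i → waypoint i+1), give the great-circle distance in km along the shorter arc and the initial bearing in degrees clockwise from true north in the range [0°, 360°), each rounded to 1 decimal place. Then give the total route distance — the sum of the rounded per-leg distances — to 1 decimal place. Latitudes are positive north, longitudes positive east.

Leg 1: φ1=0.4765726, φ2=-0.4236001, Δφ=-0.9001728, Δλ=-1.6829250 rad; a=sin²(Δφ/2)+cosφ1·cosφ2·sin²(Δλ/2)=0.6395996899; c=2·atan2(√a, √(1-a))=1.853756558; dist=6371·c=11810.283 ≈ 11810.3 km; running total=11810.3 km
Leg 1 bearing: y=sinΔλ·cosφ2=-0.90589024, x=cosφ1·sinφ2-sinφ1·cosφ2·cosΔλ=-0.31845028; θ=atan2(y, x)=-109.3683° <0 so +360° → 250.6317° ≈ 250.6°
Leg 2: φ1=-0.4236001, φ2=0.2529715, Δφ=0.6765716, Δλ=-0.2860071 rad; a=sin²(Δφ/2)+cosφ1·cosφ2·sin²(Δλ/2)=0.1280645707; c=2·atan2(√a, √(1-a))=0.731952592; dist=6371·c=4663.270 ≈ 4663.3 km; running total=16473.6 km
Leg 2 bearing: y=sinΔλ·cosφ2=-0.27314463, x=cosφ1·sinφ2-sinφ1·cosφ2·cosΔλ=0.60995750; θ=atan2(y, x)=-24.1233° <0 so +360° → 335.8767° ≈ 335.9°
Leg 3: φ1=0.2529715, φ2=-0.7527273, Δφ=-1.0056989, Δλ=-0.3581032 rad; a=sin²(Δφ/2)+cosφ1·cosφ2·sin²(Δλ/2)=0.2546630666; c=2·atan2(√a, √(1-a))=1.057933377; dist=6371·c=6740.094 ≈ 6740.1 km; running total=23213.7 km
Leg 3 bearing: y=sinΔλ·cosφ2=-0.25580320, x=cosφ1·sinφ2-sinφ1·cosφ2·cosΔλ=-0.83294891; θ=atan2(y, x)=-162.9280° <0 so +360° → 197.0720° ≈ 197.1°
Leg 4: φ1=-0.7527273, φ2=1.0333117, Δφ=1.7860391, Δλ=2.4403595 rad; a=sin²(Δφ/2)+cosφ1·cosφ2·sin²(Δλ/2)=0.9363644628; c=2·atan2(√a, √(1-a))=2.631560736; dist=6371·c=16765.673 ≈ 16765.7 km; running total=39979.4 km
Leg 4 bearing: y=sinΔλ·cosφ2=0.33030720, x=cosφ1·sinφ2-sinφ1·cosφ2·cosΔλ=0.35950156; θ=atan2(y, x)=42.5766° ≈ 42.6°
Leg 5: φ1=1.0333117, φ2=1.0711696, Δφ=0.0378579, Δλ=0.5338264 rad; a=sin²(Δφ/2)+cosφ1·cosφ2·sin²(Δλ/2)=0.0174221002; c=2·atan2(√a, √(1-a))=0.264758210; dist=6371·c=1686.775 ≈ 1686.8 km; running total=41666.2 km
Leg 5 bearing: y=sinΔλ·cosφ2=0.24377989, x=cosφ1·sinφ2-sinφ1·cosφ2·cosΔλ=0.09510860; θ=atan2(y, x)=68.6872° ≈ 68.7°
Leg 6: φ1=1.0711696, φ2=0.7187056, Δφ=-0.3524640, Δλ=-5.4971553 rad; a=sin²(Δφ/2)+cosφ1·cosφ2·sin²(Δλ/2)=0.0836263227; c=2·atan2(√a, √(1-a))=0.586744773; dist=6371·c=3738.151 ≈ 3738.2 km; running total=45404.4 km
Leg 6 bearing: y=sinΔλ·cosφ2=0.53254613, x=cosφ1·sinφ2-sinφ1·cosφ2·cosΔλ=-0.15141486; θ=atan2(y, x)=105.8716° ≈ 105.9°

Leg 1: dist=11810.3 km, bearing=250.6°
Leg 2: dist=4663.3 km, bearing=335.9°
Leg 3: dist=6740.1 km, bearing=197.1°
Leg 4: dist=16765.7 km, bearing=42.6°
Leg 5: dist=1686.8 km, bearing=68.7°
Leg 6: dist=3738.2 km, bearing=105.9°
Total: 45404.4 km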